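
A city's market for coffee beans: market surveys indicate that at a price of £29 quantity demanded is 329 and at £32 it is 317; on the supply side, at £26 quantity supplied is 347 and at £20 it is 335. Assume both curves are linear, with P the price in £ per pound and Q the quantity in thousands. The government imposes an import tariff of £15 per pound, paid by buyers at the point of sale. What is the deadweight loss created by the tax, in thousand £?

Demand slope: (317 − 329)/(32 − 29) = -4, so Qd = 445 − 4P.
Supply slope: (335 − 347)/(20 − 26) = 2, so Qs = 2P + 295.
Before the tax: set 445 − 4P = 2P + 295 → P* = £25, Q* = 345.
With the tax collected from buyers, demand (in seller-price terms) shifts: Qd = 445 − 4(P + 15).
New equilibrium: buyers pay £30, suppliers receive £15, Q = 325. (Wedge: Pb − Ps = 15.)
Quantity falls by |ΔQ| = |345 − 325| = 20.
DWL = ½ · t · |ΔQ| = ½ · 15 · 20 = £150.

Deadweight loss = £150 thousand.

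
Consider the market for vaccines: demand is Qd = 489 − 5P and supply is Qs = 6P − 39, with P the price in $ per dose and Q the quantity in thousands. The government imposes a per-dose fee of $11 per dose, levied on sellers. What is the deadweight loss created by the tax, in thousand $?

Without the tax, 489 − 5P = 6P − 39 gives 11P = 528, so P* = $48 and Q* = 249.
With the tax collected from sellers, supply shifts: Qs = 6(P − 11) − 39.
Solving gives Q = 219 with consumers paying $54 and sellers receiving $43 (the $11 wedge).
Quantity falls by |ΔQ| = |249 − 219| = 30.
DWL = ½ · t · |ΔQ| = ½ · 11 · 30 = $165.

Deadweight loss = $165 thousand.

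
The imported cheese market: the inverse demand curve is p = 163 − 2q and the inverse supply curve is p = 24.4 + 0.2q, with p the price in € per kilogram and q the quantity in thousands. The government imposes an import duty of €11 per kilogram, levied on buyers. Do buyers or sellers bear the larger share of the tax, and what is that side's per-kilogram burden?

Buyers bear the larger share: €10 per kilogram.

Inverting to q(p) form: qd = 81.5 − 0.5p; qs = 5p − 122.
Without the tax, 81.5 − 0.5p = 5p − 122 gives 5.5p = 203.5, so p* = €37 and q* = 63.
With the tax collected from buyers, demand (in seller-price terms) shifts: qd = 81.5 − 0.5(p + 11).
New equilibrium: buyers pay €47, sellers receive €36, q = 58. (Wedge: pb − ps = 11.)
Per-kilogram burden: buyers €10, sellers €1.
Buyers take the larger share because demand is less price-elastic here (demand slope 0.5 vs supply slope 5).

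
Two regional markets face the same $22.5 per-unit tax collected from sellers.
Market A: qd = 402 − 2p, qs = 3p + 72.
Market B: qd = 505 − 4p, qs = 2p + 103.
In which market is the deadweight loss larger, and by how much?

Market B, by $33.75.

Market A: pre-tax p* = $66, q* = 270; post-tax q = 243; deadweight loss = $303.75.
Market B: pre-tax p* = $67, q* = 237; post-tax q = 207; deadweight loss = $337.5.
Difference: $303.75 vs $337.5 → market B is larger by $33.75.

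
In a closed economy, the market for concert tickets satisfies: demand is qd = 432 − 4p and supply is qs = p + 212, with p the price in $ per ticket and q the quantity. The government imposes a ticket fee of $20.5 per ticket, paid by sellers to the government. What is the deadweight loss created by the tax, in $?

Without the tax, 432 − 4p = p + 212 gives 5p = 220, so p* = $44 and q* = 256.
With the tax collected from sellers, supply shifts: qs = (p − 20.5) + 212.
New equilibrium: consumers pay $48.1, sellers receive $27.6, q = 239.6. (Wedge: pb − ps = 20.5.)
Quantity falls by |ΔQ| = |256 − 239.6| = 16.4.
DWL = ½ · t · |ΔQ| = ½ · 20.5 · 16.4 = $168.1.

Deadweight loss = $168.1.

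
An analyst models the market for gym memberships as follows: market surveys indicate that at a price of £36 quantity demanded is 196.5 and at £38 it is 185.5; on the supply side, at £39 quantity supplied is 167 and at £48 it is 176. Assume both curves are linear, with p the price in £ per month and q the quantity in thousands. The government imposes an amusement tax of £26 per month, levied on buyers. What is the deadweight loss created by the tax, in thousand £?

Demand slope: (185.5 − 196.5)/(38 − 36) = -5.5, so qd = 394.5 − 5.5p.
Supply slope: (176 − 167)/(48 − 39) = 1, so qs = p + 128.
Before the tax: set 394.5 − 5.5p = p + 128 → p* = £41, q* = 169.
With the tax collected from buyers, demand (in seller-price terms) shifts: qd = 394.5 − 5.5(p + 26).
New equilibrium: buyers pay £45, sellers receive £19, q = 147. (Wedge: pb − ps = 26.)
Quantity falls by |ΔQ| = |169 − 147| = 22.
DWL = ½ · t · |ΔQ| = ½ · 26 · 22 = £286.

Deadweight loss = £286 thousand.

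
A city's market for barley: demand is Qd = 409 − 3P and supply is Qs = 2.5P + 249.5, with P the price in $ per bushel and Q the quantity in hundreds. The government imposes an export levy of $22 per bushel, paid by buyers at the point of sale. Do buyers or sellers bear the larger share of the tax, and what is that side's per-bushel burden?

Sellers bear the larger share: $12 per bushel.

Before the tax: set 409 − 3P = 2.5P + 249.5 → P* = $29, Q* = 322.
With the tax collected from buyers, demand (in seller-price terms) shifts: Qd = 409 − 3(P + 22).
Solving gives Q = 292 with buyers paying $39 and sellers receiving $17 (the $22 wedge).
Per-bushel burden: buyers $10, sellers $12.
Sellers take the larger share because supply is less price-elastic here (demand slope 3 vs supply slope 2.5).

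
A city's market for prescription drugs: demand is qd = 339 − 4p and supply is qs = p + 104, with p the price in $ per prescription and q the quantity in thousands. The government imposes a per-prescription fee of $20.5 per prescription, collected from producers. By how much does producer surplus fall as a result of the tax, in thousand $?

Before the tax: set 339 − 4p = p + 104 → p* = $47, q* = 151.
With the tax collected from producers, supply shifts: qs = (p − 20.5) + 104.
New equilibrium: consumers pay $51.1, producers receive $30.6, q = 134.6. (Wedge: pb − ps = 20.5.)
ΔPS is the trapezoid between Q = 134.6 and Q = 151 of height $16.4: ½ · (151 + 134.6) · 16.4 = $2341.92.

Producer surplus falls by $2341.92 thousand.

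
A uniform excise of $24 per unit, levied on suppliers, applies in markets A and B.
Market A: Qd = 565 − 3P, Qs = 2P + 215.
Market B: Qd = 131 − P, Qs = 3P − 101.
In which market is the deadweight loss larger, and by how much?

Market A: pre-tax P* = $70, Q* = 355; post-tax Q = 326.2; deadweight loss = $345.6.
Market B: pre-tax P* = $58, Q* = 73; post-tax Q = 55; deadweight loss = $216.
Difference: $345.6 vs $216 → market A is larger by $129.6.

Market A, by $129.6.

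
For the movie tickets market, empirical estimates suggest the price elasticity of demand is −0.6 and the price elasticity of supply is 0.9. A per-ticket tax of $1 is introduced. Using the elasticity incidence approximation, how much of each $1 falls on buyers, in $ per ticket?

Incidence ratio: buyers' share ≈ εs / (εs + |εd|) = 0.9 / (0.9 + 0.6) = 0.6.
So buyers bear ≈ 0.6 × $1 = $0.6; suppliers bear $0.4.

Buyers bear ≈ $0.6 per ticket.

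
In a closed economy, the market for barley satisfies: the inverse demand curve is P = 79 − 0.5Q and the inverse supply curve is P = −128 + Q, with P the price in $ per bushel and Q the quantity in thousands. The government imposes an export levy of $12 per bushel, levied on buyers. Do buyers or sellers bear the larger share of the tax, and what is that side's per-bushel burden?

Sellers bear the larger share: $8 per bushel.

Inverting to Q(P) form: Qd = 158 − 2P; Qs = P + 128.
Without the tax, 158 − 2P = P + 128 gives 3P = 30, so P* = $10 and Q* = 138.
With the tax collected from buyers, demand (in seller-price terms) shifts: Qd = 158 − 2(P + 12).
Solving gives Q = 130 with buyers paying $14 and sellers receiving $2 (the $12 wedge).
Per-bushel burden: buyers $4, sellers $8.
Sellers take the larger share because supply is less price-elastic here (demand slope 2 vs supply slope 1).
The less price-elastic side of the market bears the larger share of a per-unit tax.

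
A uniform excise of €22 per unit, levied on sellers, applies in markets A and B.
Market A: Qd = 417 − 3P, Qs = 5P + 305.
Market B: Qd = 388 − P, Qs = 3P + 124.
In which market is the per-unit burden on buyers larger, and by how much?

Market A: pre-tax P* = €14, Q* = 375; post-tax Q = 333.75; per-unit burden on buyers = €13.75.
Market B: pre-tax P* = €66, Q* = 322; post-tax Q = 305.5; per-unit burden on buyers = €16.5.
Difference: €13.75 vs €16.5 → market B is larger by €2.75.

Market B, by €2.75.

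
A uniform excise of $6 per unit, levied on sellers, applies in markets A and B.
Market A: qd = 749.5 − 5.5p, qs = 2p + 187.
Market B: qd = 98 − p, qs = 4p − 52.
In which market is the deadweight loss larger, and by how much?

Market A: pre-tax p* = $75, q* = 337; post-tax q = 328.2; deadweight loss = $26.4.
Market B: pre-tax p* = $30, q* = 68; post-tax q = 63.2; deadweight loss = $14.4.
Difference: $26.4 vs $14.4 → market A is larger by $12.

Market A, by $12.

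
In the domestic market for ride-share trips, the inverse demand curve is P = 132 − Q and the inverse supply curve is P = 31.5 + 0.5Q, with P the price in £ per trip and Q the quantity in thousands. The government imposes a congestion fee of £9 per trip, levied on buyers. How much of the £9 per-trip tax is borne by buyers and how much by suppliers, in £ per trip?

Buyers bear £6 per trip; suppliers bear £3 per trip.

Inverting to Q(P) form: Qd = 132 − P; Qs = 2P − 63.
Before the tax: set 132 − P = 2P − 63 → P* = £65, Q* = 67.
With the tax collected from buyers, demand (in seller-price terms) shifts: Qd = 132 − (P + 9).
New equilibrium: buyers pay £71, suppliers receive £62, Q = 61. (Wedge: Pb − Ps = 9.)
Burden on buyers: £6; on suppliers: £3. (They sum to £9.)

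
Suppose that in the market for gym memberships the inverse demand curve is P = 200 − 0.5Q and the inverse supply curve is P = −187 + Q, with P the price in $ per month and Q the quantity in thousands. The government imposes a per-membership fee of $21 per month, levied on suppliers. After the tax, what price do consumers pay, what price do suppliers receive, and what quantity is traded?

Consumers pay $78; suppliers receive $57; quantity = 244.

Rewrite in direct form: Qd = 400 − 2P and Qs = P + 187.
Without the tax, 400 − 2P = P + 187 gives 3P = 213, so P* = $71 and Q* = 258.
With the tax collected from suppliers, supply shifts: Qs = (P − 21) + 187.
New equilibrium: consumers pay $78, suppliers receive $57, Q = 244. (Wedge: Pb − Ps = 21.)
The less price-elastic side of the market bears the larger share of a per-unit tax.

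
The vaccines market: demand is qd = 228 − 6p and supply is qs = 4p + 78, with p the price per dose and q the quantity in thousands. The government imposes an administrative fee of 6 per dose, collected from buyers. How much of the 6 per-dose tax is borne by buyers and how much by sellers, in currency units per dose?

Before the tax: set 228 − 6p = 4p + 78 → p* = 15, q* = 138.
With the tax collected from buyers, demand (in seller-price terms) shifts: qd = 228 − 6(p + 6).
Solving gives q = 123.6 with buyers paying 17.4 and sellers receiving 11.4 (the 6 wedge).
Burden on buyers: 2.4; on sellers: 3.6. (They sum to 6.)
The less price-elastic side of the market bears the larger share of a per-unit tax.

Buyers bear 2.4 per dose; sellers bear 3.6 per dose.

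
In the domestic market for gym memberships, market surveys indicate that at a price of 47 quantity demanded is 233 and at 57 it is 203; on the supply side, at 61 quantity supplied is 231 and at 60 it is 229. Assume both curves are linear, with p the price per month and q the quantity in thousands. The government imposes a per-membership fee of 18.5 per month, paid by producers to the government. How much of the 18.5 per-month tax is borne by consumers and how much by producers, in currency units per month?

Consumers bear 7.4 per month; producers bear 11.1 per month.

Demand slope: (203 − 233)/(57 − 47) = -3, so qd = 374 − 3p.
Supply slope: (229 − 231)/(60 − 61) = 2, so qs = 2p + 109.
Before the tax: set 374 − 3p = 2p + 109 → p* = 53, q* = 215.
With the tax collected from producers, supply shifts: qs = 2(p − 18.5) + 109.
New equilibrium: consumers pay 60.4, producers receive 41.9, q = 192.8. (Wedge: pb − ps = 18.5.)
Burden on consumers: 7.4; on producers: 11.1. (They sum to 18.5.)
The less price-elastic side of the market bears the larger share of a per-unit tax.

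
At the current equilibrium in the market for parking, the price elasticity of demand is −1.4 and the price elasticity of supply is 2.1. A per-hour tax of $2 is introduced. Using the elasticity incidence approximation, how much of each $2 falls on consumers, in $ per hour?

Consumers bear ≈ $1.2 per hour.

Incidence ratio: consumers' share ≈ εs / (εs + |εd|) = 2.1 / (2.1 + 1.4) = 0.6.
So consumers bear ≈ 0.6 × $2 = $1.2; suppliers bear $0.8.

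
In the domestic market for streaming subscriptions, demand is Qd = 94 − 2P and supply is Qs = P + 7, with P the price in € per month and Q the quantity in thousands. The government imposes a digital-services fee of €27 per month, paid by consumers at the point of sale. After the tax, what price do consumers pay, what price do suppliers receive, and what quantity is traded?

Without the tax, 94 − 2P = P + 7 gives 3P = 87, so P* = €29 and Q* = 36.
With the tax collected from consumers, demand (in seller-price terms) shifts: Qd = 94 − 2(P + 27).
New equilibrium: consumers pay €38, suppliers receive €11, Q = 18. (Wedge: Pb − Ps = 27.)
The less price-elastic side of the market bears the larger share of a per-unit tax.

Consumers pay €38; suppliers receive €11; quantity = 18.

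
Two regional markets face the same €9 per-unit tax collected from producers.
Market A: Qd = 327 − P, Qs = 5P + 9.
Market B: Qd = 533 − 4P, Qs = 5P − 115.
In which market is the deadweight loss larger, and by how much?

Market B, by €56.25.

Market A: pre-tax P* = €53, Q* = 274; post-tax Q = 266.5; deadweight loss = €33.75.
Market B: pre-tax P* = €72, Q* = 245; post-tax Q = 225; deadweight loss = €90.
Difference: €33.75 vs €90 → market B is larger by €56.25.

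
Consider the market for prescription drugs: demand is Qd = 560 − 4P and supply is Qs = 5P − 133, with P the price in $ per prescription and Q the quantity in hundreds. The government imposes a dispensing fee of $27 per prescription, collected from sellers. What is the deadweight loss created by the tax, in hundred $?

Without the tax, 560 − 4P = 5P − 133 gives 9P = 693, so P* = $77 and Q* = 252.
With the tax collected from sellers, supply shifts: Qs = 5(P − 27) − 133.
Solving gives Q = 192 with consumers paying $92 and sellers receiving $65 (the $27 wedge).
Quantity falls by |ΔQ| = |252 − 192| = 60.
DWL = ½ · t · |ΔQ| = ½ · 27 · 60 = $810.

Deadweight loss = $810 hundred.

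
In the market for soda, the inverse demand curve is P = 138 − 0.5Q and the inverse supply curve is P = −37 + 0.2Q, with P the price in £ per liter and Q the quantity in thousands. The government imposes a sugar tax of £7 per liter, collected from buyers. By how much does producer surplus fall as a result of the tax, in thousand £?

Producer surplus falls by £490 thousand.

Rewrite in direct form: Qd = 276 − 2P and Qs = 5P + 185.
Before the tax: set 276 − 2P = 5P + 185 → P* = £13, Q* = 250.
With the tax collected from buyers, demand (in seller-price terms) shifts: Qd = 276 − 2(P + 7).
Solving gives Q = 240 with buyers paying £18 and suppliers receiving £11 (the £7 wedge).
ΔPS is the trapezoid between Q = 240 and Q = 250 of height £2: ½ · (250 + 240) · 2 = £490.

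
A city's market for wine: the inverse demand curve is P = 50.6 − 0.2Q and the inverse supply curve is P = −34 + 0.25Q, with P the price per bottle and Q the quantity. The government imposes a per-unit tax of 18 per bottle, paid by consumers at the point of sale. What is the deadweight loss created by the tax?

Deadweight loss = 360.

Inverting to Q(P) form: Qd = 253 − 5P; Qs = 4P + 136.
Before the tax: set 253 − 5P = 4P + 136 → P* = 13, Q* = 188.
With the tax collected from consumers, demand (in seller-price terms) shifts: Qd = 253 − 5(P + 18).
New equilibrium: consumers pay 21, sellers receive 3, Q = 148. (Wedge: Pb − Ps = 18.)
Quantity falls by |ΔQ| = |188 − 148| = 40.
DWL = ½ · t · |ΔQ| = ½ · 18 · 40 = 360.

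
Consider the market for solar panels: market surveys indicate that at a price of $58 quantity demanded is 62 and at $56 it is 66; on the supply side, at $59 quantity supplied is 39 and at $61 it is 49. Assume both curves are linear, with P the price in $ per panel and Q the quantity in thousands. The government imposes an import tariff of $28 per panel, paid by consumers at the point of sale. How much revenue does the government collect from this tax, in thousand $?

Tax revenue = $392 thousand.

Demand slope: (66 − 62)/(56 − 58) = -2, so Qd = 178 − 2P.
Supply slope: (49 − 39)/(61 − 59) = 5, so Qs = 5P − 256.
Without the tax, 178 − 2P = 5P − 256 gives 7P = 434, so P* = $62 and Q* = 54.
With the tax collected from consumers, demand (in seller-price terms) shifts: Qd = 178 − 2(P + 28).
New equilibrium: consumers pay $82, producers receive $54, Q = 14. (Wedge: Pb − Ps = 28.)
Revenue = t · Q = 28 · 14 = $392.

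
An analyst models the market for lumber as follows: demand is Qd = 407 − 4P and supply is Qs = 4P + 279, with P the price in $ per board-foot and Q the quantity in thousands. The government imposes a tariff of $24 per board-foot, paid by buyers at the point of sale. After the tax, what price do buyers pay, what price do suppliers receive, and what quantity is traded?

Buyers pay $28; suppliers receive $4; quantity = 295.

Before the tax: set 407 − 4P = 4P + 279 → P* = $16, Q* = 343.
With the tax collected from buyers, demand (in seller-price terms) shifts: Qd = 407 − 4(P + 24).
Solving gives Q = 295 with buyers paying $28 and suppliers receiving $4 (the $24 wedge).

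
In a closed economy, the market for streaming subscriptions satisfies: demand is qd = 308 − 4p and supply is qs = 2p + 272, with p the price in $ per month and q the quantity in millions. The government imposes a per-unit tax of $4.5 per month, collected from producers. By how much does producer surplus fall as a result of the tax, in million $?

Before the tax: set 308 − 4p = 2p + 272 → p* = $6, q* = 284.
With the tax collected from producers, supply shifts: qs = 2(p − 4.5) + 272.
Solving gives q = 278 with buyers paying $7.5 and producers receiving $3 (the $4.5 wedge).
ΔPS is the trapezoid between Q = 278 and Q = 284 of height $3: ½ · (284 + 278) · 3 = $843.

Producer surplus falls by $843 million.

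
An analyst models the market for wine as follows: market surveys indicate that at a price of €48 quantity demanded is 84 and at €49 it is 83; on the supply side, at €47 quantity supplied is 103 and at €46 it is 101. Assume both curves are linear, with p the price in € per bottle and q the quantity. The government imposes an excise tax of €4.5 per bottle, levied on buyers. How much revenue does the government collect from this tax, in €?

Demand slope: (83 − 84)/(49 − 48) = -1, so qd = 132 − p.
Supply slope: (101 − 103)/(46 − 47) = 2, so qs = 2p + 9.
Before the tax: set 132 − p = 2p + 9 → p* = €41, q* = 91.
With the tax collected from buyers, demand (in seller-price terms) shifts: qd = 132 − (p + 4.5).
Solving gives q = 88 with buyers paying €44 and sellers receiving €39.5 (the €4.5 wedge).
Revenue = t · Q = 4.5 · 88 = €396.

Tax revenue = €396.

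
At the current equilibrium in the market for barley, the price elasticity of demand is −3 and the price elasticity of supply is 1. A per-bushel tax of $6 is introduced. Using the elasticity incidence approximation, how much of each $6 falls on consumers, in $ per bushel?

Consumers bear ≈ $1.5 per bushel.

Incidence ratio: consumers' share ≈ εs / (εs + |εd|) = 1 / (1 + 3) = 0.25.
So consumers bear ≈ 0.25 × $6 = $1.5; sellers bear $4.5.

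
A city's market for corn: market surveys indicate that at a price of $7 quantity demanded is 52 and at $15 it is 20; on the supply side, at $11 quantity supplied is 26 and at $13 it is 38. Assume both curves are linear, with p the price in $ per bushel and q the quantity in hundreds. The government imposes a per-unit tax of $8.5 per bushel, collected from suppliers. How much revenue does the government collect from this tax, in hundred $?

Tax revenue = $98.6 hundred.

Demand slope: (20 − 52)/(15 − 7) = -4, so qd = 80 − 4p.
Supply slope: (38 − 26)/(13 − 11) = 6, so qs = 6p − 40.
Before the tax: set 80 − 4p = 6p − 40 → p* = $12, q* = 32.
With the tax collected from suppliers, supply shifts: qs = 6(p − 8.5) − 40.
Solving gives q = 11.6 with consumers paying $17.1 and suppliers receiving $8.6 (the $8.5 wedge).
Revenue = t · Q = 8.5 · 11.6 = $98.6.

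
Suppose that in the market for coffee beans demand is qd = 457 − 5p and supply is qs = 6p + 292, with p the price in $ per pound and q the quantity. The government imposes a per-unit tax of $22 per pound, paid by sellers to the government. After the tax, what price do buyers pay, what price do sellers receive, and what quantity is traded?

Buyers pay $27; sellers receive $5; quantity = 322.

Before the tax: set 457 − 5p = 6p + 292 → p* = $15, q* = 382.
With the tax collected from sellers, supply shifts: qs = 6(p − 22) + 292.
Solving gives q = 322 with buyers paying $27 and sellers receiving $5 (the $22 wedge).
The less price-elastic side of the market bears the larger share of a per-unit tax.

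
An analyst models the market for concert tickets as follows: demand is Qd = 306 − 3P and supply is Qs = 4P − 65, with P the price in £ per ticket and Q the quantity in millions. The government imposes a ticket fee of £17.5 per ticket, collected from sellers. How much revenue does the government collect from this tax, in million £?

Tax revenue = £2047.5 million.

Without the tax, 306 − 3P = 4P − 65 gives 7P = 371, so P* = £53 and Q* = 147.
With the tax collected from sellers, supply shifts: Qs = 4(P − 17.5) − 65.
Solving gives Q = 117 with buyers paying £63 and sellers receiving £45.5 (the £17.5 wedge).
Revenue = t · Q = 17.5 · 117 = £2047.5.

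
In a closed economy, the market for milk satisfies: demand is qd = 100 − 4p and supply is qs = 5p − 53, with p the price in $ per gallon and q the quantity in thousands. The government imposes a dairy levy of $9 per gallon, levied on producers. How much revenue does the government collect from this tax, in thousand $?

Before the tax: set 100 − 4p = 5p − 53 → p* = $17, q* = 32.
With the tax collected from producers, supply shifts: qs = 5(p − 9) − 53.
Solving gives q = 12 with consumers paying $22 and producers receiving $13 (the $9 wedge).
Revenue = t · Q = 9 · 12 = $108.

Tax revenue = $108 thousand.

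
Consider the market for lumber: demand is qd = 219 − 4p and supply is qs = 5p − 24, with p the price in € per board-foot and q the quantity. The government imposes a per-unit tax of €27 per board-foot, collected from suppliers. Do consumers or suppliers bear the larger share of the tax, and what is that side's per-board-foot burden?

Without the tax, 219 − 4p = 5p − 24 gives 9p = 243, so p* = €27 and q* = 111.
With the tax collected from suppliers, supply shifts: qs = 5(p − 27) − 24.
New equilibrium: consumers pay €42, suppliers receive €15, q = 51. (Wedge: pb − ps = 27.)
Per-board-foot burden: consumers €15, suppliers €12.
Consumers take the larger share because demand is less price-elastic here (demand slope 4 vs supply slope 5).
The less price-elastic side of the market bears the larger share of a per-unit tax.

Consumers bear the larger share: €15 per board-foot.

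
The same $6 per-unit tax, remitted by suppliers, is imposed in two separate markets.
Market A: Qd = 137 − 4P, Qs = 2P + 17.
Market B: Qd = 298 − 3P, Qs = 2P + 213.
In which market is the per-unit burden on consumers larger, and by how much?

Market A: pre-tax P* = $20, Q* = 57; post-tax Q = 49; per-unit burden on consumers = $2.
Market B: pre-tax P* = $17, Q* = 247; post-tax Q = 239.8; per-unit burden on consumers = $2.4.
Difference: $2 vs $2.4 → market B is larger by $0.4.

Market B, by $0.4.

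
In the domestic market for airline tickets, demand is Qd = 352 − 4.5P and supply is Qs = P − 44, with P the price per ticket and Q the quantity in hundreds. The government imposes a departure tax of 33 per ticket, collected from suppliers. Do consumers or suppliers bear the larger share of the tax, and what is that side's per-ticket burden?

Without the tax, 352 − 4.5P = P − 44 gives 5.5P = 396, so P* = 72 and Q* = 28.
With the tax collected from suppliers, supply shifts: Qs = (P − 33) − 44.
Solving gives Q = 1 with consumers paying 78 and suppliers receiving 45 (the 33 wedge).
Per-ticket burden: consumers 6, suppliers 27.
Suppliers take the larger share because supply is less price-elastic here (demand slope 4.5 vs supply slope 1).

Suppliers bear the larger share: 27 per ticket.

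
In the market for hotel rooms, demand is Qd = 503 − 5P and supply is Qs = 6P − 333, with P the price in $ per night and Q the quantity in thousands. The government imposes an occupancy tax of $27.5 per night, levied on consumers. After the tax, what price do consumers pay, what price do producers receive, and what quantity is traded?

Before the tax: set 503 − 5P = 6P − 333 → P* = $76, Q* = 123.
With the tax collected from consumers, demand (in seller-price terms) shifts: Qd = 503 − 5(P + 27.5).
New equilibrium: consumers pay $91, producers receive $63.5, Q = 48. (Wedge: Pb − Ps = 27.5.)

Consumers pay $91; producers receive $63.5; quantity = 48.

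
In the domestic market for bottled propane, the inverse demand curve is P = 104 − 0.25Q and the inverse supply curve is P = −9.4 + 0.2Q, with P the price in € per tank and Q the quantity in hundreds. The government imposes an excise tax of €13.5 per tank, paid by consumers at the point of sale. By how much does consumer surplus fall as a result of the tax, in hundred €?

Consumer surplus falls by €1777.5 hundred.

Rewrite in direct form: Qd = 416 − 4P and Qs = 5P + 47.
Without the tax, 416 − 4P = 5P + 47 gives 9P = 369, so P* = €41 and Q* = 252.
With the tax collected from consumers, demand (in seller-price terms) shifts: Qd = 416 − 4(P + 13.5).
New equilibrium: consumers pay €48.5, producers receive €35, Q = 222. (Wedge: Pb − Ps = 13.5.)
ΔCS is the trapezoid between Q = 222 and Q = 252 of height €7.5: ½ · (252 + 222) · 7.5 = €1777.5.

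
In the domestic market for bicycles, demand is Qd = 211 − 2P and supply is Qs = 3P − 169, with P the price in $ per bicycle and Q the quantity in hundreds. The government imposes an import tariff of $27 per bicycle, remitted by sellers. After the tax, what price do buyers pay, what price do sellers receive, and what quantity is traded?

Buyers pay $92.2; sellers receive $65.2; quantity = 26.6.

Without the tax, 211 − 2P = 3P − 169 gives 5P = 380, so P* = $76 and Q* = 59.
With the tax collected from sellers, supply shifts: Qs = 3(P − 27) − 169.
New equilibrium: buyers pay $92.2, sellers receive $65.2, Q = 26.6. (Wedge: Pb − Ps = 27.)
The less price-elastic side of the market bears the larger share of a per-unit tax.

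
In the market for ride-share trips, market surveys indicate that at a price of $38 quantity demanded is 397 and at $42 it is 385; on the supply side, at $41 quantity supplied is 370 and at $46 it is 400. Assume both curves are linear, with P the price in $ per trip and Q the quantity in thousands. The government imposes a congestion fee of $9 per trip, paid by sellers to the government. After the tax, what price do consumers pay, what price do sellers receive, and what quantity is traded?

Demand slope: (385 − 397)/(42 − 38) = -3, so Qd = 511 − 3P.
Supply slope: (400 − 370)/(46 − 41) = 6, so Qs = 6P + 124.
Without the tax, 511 − 3P = 6P + 124 gives 9P = 387, so P* = $43 and Q* = 382.
With the tax collected from sellers, supply shifts: Qs = 6(P − 9) + 124.
Solving gives Q = 364 with consumers paying $49 and sellers receiving $40 (the $9 wedge).
The less price-elastic side of the market bears the larger share of a per-unit tax.

Consumers pay $49; sellers receive $40; quantity = 364.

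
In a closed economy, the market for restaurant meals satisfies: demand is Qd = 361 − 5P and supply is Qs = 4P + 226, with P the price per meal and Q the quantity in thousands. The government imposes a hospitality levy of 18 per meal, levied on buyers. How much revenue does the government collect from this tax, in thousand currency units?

Tax revenue = 4428 thousand.

Without the tax, 361 − 5P = 4P + 226 gives 9P = 135, so P* = 15 and Q* = 286.
With the tax collected from buyers, demand (in seller-price terms) shifts: Qd = 361 − 5(P + 18).
Solving gives Q = 246 with buyers paying 23 and suppliers receiving 5 (the 18 wedge).
Revenue = t · Q = 18 · 246 = 4428.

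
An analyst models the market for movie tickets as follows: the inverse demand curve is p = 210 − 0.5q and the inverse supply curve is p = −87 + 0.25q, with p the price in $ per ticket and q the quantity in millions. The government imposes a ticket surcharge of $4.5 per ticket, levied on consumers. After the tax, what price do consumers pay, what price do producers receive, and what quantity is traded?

Rewrite in direct form: qd = 420 − 2p and qs = 4p + 348.
Without the tax, 420 − 2p = 4p + 348 gives 6p = 72, so p* = $12 and q* = 396.
With the tax collected from consumers, demand (in seller-price terms) shifts: qd = 420 − 2(p + 4.5).
Solving gives q = 390 with consumers paying $15 and producers receiving $10.5 (the $4.5 wedge).
The less price-elastic side of the market bears the larger share of a per-unit tax.

Consumers pay $15; producers receive $10.5; quantity = 390.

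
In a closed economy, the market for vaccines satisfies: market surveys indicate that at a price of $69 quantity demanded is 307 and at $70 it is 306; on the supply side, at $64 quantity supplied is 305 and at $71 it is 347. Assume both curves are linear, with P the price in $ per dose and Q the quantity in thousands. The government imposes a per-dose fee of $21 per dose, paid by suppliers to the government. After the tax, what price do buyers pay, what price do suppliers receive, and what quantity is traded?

Demand slope: (306 − 307)/(70 − 69) = -1, so Qd = 376 − P.
Supply slope: (347 − 305)/(71 − 64) = 6, so Qs = 6P − 79.
Before the tax: set 376 − P = 6P − 79 → P* = $65, Q* = 311.
With the tax collected from suppliers, supply shifts: Qs = 6(P − 21) − 79.
New equilibrium: buyers pay $83, suppliers receive $62, Q = 293. (Wedge: Pb − Ps = 21.)

Buyers pay $83; suppliers receive $62; quantity = 293.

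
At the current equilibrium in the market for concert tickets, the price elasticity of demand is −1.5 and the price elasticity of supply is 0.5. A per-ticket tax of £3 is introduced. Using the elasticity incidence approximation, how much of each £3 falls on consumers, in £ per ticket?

Consumers bear ≈ £0.75 per ticket.

Incidence ratio: consumers' share ≈ εs / (εs + |εd|) = 0.5 / (0.5 + 1.5) = 0.25.
So consumers bear ≈ 0.25 × £3 = £0.75; producers bear £2.25.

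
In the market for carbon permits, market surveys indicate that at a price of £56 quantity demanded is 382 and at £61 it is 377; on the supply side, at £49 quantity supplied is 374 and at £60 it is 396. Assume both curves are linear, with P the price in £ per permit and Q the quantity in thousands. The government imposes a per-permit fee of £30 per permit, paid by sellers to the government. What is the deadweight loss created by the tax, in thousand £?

Deadweight loss = £300 thousand.

Demand slope: (377 − 382)/(61 − 56) = -1, so Qd = 438 − P.
Supply slope: (396 − 374)/(60 − 49) = 2, so Qs = 2P + 276.
Without the tax, 438 − P = 2P + 276 gives 3P = 162, so P* = £54 and Q* = 384.
With the tax collected from sellers, supply shifts: Qs = 2(P − 30) + 276.
New equilibrium: buyers pay £74, sellers receive £44, Q = 364. (Wedge: Pb − Ps = 30.)
Quantity falls by |ΔQ| = |384 − 364| = 20.
DWL = ½ · t · |ΔQ| = ½ · 30 · 20 = £300.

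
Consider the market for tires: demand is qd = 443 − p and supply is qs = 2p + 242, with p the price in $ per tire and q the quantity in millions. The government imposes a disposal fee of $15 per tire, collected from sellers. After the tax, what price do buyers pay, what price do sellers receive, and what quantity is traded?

Buyers pay $77; sellers receive $62; quantity = 366.

Without the tax, 443 − p = 2p + 242 gives 3p = 201, so p* = $67 and q* = 376.
With the tax collected from sellers, supply shifts: qs = 2(p − 15) + 242.
New equilibrium: buyers pay $77, sellers receive $62, q = 366. (Wedge: pb − ps = 15.)
The less price-elastic side of the market bears the larger share of a per-unit tax.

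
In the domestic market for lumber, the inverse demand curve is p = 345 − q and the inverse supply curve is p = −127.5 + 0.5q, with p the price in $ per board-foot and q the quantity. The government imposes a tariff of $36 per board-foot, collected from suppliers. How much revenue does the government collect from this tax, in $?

Rewrite in direct form: qd = 345 − p and qs = 2p + 255.
Before the tax: set 345 − p = 2p + 255 → p* = $30, q* = 315.
With the tax collected from suppliers, supply shifts: qs = 2(p − 36) + 255.
New equilibrium: buyers pay $54, suppliers receive $18, q = 291. (Wedge: pb − ps = 36.)
Revenue = t · Q = 36 · 291 = $10476.

Tax revenue = $10476.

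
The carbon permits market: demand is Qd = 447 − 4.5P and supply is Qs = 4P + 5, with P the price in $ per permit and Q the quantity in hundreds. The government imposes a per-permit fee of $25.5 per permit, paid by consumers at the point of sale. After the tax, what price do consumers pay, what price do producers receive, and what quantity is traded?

Consumers pay $64; producers receive $38.5; quantity = 159.

Before the tax: set 447 − 4.5P = 4P + 5 → P* = $52, Q* = 213.
With the tax collected from consumers, demand (in seller-price terms) shifts: Qd = 447 − 4.5(P + 25.5).
Solving gives Q = 159 with consumers paying $64 and producers receiving $38.5 (the $25.5 wedge).
The less price-elastic side of the market bears the larger share of a per-unit tax.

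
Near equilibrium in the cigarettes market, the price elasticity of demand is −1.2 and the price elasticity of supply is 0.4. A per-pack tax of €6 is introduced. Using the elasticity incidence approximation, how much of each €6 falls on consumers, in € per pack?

Consumers bear ≈ €1.5 per pack.

Incidence ratio: consumers' share ≈ εs / (εs + |εd|) = 0.4 / (0.4 + 1.2) = 0.25.
So consumers bear ≈ 0.25 × €6 = €1.5; producers bear €4.5.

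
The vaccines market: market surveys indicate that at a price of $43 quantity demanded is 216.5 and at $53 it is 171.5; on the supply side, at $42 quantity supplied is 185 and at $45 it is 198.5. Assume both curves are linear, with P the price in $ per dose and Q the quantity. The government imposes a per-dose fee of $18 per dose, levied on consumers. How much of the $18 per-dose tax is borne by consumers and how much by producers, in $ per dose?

Consumers bear $9 per dose; producers bear $9 per dose.

Demand slope: (171.5 − 216.5)/(53 − 43) = -4.5, so Qd = 410 − 4.5P.
Supply slope: (198.5 − 185)/(45 − 42) = 4.5, so Qs = 4.5P − 4.
Before the tax: set 410 − 4.5P = 4.5P − 4 → P* = $46, Q* = 203.
With the tax collected from consumers, demand (in seller-price terms) shifts: Qd = 410 − 4.5(P + 18).
Solving gives Q = 162.5 with consumers paying $55 and producers receiving $37 (the $18 wedge).
Burden on consumers: $9; on producers: $9. (They sum to $18.)
The less price-elastic side of the market bears the larger share of a per-unit tax.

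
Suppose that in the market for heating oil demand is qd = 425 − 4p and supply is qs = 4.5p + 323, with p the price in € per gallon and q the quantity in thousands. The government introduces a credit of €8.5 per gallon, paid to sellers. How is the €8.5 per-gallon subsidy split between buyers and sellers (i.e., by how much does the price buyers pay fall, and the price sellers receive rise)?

Buyers gain €4.5 per gallon; sellers gain €4 per gallon.

Without the subsidy, 425 − 4p = 4.5p + 323 gives 8.5p = 102, so p* = €12 and q* = 377.
With a per-unit subsidy paid to sellers, each receives p + 8.5 per unit sold, so supply becomes qs = 4.5(p + 8.5) + 323.
Solving gives q = 395 with buyers paying €7.5 and sellers receiving €16 (the €8.5 wedge).
Gain to buyers: €4.5; to sellers: €4. (They sum to €8.5.)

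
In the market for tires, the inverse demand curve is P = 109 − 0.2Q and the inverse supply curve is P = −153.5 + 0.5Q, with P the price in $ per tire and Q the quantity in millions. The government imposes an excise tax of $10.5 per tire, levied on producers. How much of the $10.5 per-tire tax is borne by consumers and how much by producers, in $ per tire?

Inverting to Q(P) form: Qd = 545 − 5P; Qs = 2P + 307.
Without the tax, 545 − 5P = 2P + 307 gives 7P = 238, so P* = $34 and Q* = 375.
With the tax collected from producers, supply shifts: Qs = 2(P − 10.5) + 307.
New equilibrium: consumers pay $37, producers receive $26.5, Q = 360. (Wedge: Pb − Ps = 10.5.)
Burden on consumers: $3; on producers: $7.5. (They sum to $10.5.)

Consumers bear $3 per tire; producers bear $7.5 per tire.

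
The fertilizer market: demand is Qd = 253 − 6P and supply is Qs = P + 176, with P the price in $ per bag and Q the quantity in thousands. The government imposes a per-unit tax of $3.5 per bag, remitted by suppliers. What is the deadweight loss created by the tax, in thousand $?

Deadweight loss = $5.25 thousand.

Without the tax, 253 − 6P = P + 176 gives 7P = 77, so P* = $11 and Q* = 187.
With the tax collected from suppliers, supply shifts: Qs = (P − 3.5) + 176.
Solving gives Q = 184 with consumers paying $11.5 and suppliers receiving $8 (the $3.5 wedge).
Quantity falls by |ΔQ| = |187 − 184| = 3.
DWL = ½ · t · |ΔQ| = ½ · 3.5 · 3 = $5.25.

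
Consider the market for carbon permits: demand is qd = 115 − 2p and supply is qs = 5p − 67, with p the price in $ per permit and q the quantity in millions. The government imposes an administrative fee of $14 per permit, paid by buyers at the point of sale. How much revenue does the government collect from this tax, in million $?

Without the tax, 115 − 2p = 5p − 67 gives 7p = 182, so p* = $26 and q* = 63.
With the tax collected from buyers, demand (in seller-price terms) shifts: qd = 115 − 2(p + 14).
New equilibrium: buyers pay $36, sellers receive $22, q = 43. (Wedge: pb − ps = 14.)
Revenue = t · Q = 14 · 43 = $602.

Tax revenue = $602 million.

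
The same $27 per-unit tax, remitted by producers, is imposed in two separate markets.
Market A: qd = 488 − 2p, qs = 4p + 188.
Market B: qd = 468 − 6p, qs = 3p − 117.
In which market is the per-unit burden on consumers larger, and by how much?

Market A: pre-tax p* = $50, q* = 388; post-tax q = 352; per-unit burden on consumers = $18.
Market B: pre-tax p* = $65, q* = 78; post-tax q = 24; per-unit burden on consumers = $9.
Difference: $18 vs $9 → market A is larger by $9.

Market A, by $9.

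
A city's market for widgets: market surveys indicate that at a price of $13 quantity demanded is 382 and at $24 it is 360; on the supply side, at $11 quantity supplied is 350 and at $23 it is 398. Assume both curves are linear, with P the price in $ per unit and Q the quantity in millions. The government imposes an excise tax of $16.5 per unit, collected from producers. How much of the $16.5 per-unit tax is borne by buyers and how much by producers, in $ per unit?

Buyers bear $11 per unit; producers bear $5.5 per unit.

Demand slope: (360 − 382)/(24 − 13) = -2, so Qd = 408 − 2P.
Supply slope: (398 − 350)/(23 − 11) = 4, so Qs = 4P + 306.
Without the tax, 408 − 2P = 4P + 306 gives 6P = 102, so P* = $17 and Q* = 374.
With the tax collected from producers, supply shifts: Qs = 4(P − 16.5) + 306.
New equilibrium: buyers pay $28, producers receive $11.5, Q = 352. (Wedge: Pb − Ps = 16.5.)
Burden on buyers: $11; on producers: $5.5. (They sum to $16.5.)
The less price-elastic side of the market bears the larger share of a per-unit tax.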